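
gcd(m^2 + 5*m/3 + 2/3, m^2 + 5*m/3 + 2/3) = m^2 + 5*m/3 + 2/3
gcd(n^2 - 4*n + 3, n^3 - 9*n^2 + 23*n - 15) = n^2 - 4*n + 3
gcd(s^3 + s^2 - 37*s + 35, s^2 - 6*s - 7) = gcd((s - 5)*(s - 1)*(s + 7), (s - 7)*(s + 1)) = 1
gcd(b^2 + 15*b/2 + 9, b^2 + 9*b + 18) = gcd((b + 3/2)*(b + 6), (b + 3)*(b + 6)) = b + 6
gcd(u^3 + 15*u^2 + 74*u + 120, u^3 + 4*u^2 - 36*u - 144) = u^2 + 10*u + 24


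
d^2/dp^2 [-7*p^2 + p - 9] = -14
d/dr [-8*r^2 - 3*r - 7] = -16*r - 3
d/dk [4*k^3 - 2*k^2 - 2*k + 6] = 12*k^2 - 4*k - 2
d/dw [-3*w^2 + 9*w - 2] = 9 - 6*w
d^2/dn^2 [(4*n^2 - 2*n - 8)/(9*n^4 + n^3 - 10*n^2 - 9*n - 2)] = 4*(486*n^8 - 432*n^7 - 3130*n^6 + 699*n^5 + 3489*n^4 + 527*n^3 - 1656*n^2 - 1044*n - 218)/(729*n^12 + 243*n^11 - 2403*n^10 - 2726*n^9 + 1698*n^8 + 5025*n^7 + 2801*n^6 - 1365*n^5 - 2814*n^4 - 1797*n^3 - 606*n^2 - 108*n - 8)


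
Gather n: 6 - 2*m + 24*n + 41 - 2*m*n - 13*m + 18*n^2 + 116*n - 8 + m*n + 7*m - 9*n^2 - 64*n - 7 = -8*m + 9*n^2 + n*(76 - m) + 32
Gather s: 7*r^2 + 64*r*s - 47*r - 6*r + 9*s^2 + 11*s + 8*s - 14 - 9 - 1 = 7*r^2 - 53*r + 9*s^2 + s*(64*r + 19) - 24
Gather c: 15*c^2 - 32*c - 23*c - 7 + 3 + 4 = 15*c^2 - 55*c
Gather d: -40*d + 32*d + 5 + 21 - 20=6 - 8*d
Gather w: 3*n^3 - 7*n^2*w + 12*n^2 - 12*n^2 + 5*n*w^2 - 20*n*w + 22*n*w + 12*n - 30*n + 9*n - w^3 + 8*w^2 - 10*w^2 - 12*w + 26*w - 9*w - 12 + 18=3*n^3 - 9*n - w^3 + w^2*(5*n - 2) + w*(-7*n^2 + 2*n + 5) + 6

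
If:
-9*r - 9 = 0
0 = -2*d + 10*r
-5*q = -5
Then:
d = -5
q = 1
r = -1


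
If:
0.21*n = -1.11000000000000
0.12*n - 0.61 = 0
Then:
No Solution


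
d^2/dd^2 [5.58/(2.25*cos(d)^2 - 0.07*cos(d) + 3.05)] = (-112.995*(1 - cos(d)^2)^2 + 2.63655*cos(d)^3 + 96.646158*cos(d)^2 - 6.46443*cos(d) + 36.464184)/(2.25*cos(d)^2 - 0.07*cos(d) + 3.05)^3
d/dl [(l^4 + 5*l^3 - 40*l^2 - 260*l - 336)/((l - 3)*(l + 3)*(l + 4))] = (l^4 + 17*l^2 + 150*l + 396)/(l^4 - 18*l^2 + 81)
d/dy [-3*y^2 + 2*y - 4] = 2 - 6*y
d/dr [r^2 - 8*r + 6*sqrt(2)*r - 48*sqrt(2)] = 2*r - 8 + 6*sqrt(2)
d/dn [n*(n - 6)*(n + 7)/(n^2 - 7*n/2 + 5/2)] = 4*(n^4 - 7*n^3 + 46*n^2 + 5*n - 105)/(4*n^4 - 28*n^3 + 69*n^2 - 70*n + 25)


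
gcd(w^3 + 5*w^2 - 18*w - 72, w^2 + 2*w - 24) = w^2 + 2*w - 24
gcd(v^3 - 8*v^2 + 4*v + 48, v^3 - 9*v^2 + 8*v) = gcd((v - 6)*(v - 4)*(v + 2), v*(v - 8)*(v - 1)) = 1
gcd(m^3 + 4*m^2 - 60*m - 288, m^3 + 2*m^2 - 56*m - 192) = m^2 - 2*m - 48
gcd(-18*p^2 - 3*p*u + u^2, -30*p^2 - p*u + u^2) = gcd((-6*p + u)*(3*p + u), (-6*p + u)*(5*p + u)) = 6*p - u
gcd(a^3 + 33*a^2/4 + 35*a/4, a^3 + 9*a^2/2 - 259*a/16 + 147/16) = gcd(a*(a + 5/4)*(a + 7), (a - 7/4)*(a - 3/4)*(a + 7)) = a + 7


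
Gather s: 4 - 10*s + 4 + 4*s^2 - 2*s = 4*s^2 - 12*s + 8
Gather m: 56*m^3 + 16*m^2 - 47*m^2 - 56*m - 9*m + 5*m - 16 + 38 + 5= 56*m^3 - 31*m^2 - 60*m + 27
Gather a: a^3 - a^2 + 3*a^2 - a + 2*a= a^3 + 2*a^2 + a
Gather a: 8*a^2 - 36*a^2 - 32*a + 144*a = -28*a^2 + 112*a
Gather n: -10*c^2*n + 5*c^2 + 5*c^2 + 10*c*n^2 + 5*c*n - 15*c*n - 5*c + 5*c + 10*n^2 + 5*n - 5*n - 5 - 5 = 10*c^2 + n^2*(10*c + 10) + n*(-10*c^2 - 10*c) - 10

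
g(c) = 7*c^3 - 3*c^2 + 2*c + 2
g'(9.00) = 1649.00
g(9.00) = 4880.00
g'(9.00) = 1649.00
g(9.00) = 4880.00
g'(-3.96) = 355.07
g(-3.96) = -487.66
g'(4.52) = 403.92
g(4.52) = 596.17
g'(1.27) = 28.25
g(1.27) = 14.04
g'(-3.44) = 271.15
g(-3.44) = -325.33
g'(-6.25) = 859.81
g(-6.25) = -1836.67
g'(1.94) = 69.40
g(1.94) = 45.70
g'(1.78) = 57.86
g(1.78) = 35.53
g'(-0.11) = 2.91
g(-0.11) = 1.73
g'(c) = 21*c^2 - 6*c + 2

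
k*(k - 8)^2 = k^3 - 16*k^2 + 64*k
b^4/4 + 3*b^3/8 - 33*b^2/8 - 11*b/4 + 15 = (b/4 + 1)*(b - 3)*(b - 2)*(b + 5/2)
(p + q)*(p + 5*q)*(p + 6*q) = p^3 + 12*p^2*q + 41*p*q^2 + 30*q^3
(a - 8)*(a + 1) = a^2 - 7*a - 8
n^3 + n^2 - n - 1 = (n - 1)*(n + 1)^2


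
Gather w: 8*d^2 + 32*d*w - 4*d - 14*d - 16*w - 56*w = 8*d^2 - 18*d + w*(32*d - 72)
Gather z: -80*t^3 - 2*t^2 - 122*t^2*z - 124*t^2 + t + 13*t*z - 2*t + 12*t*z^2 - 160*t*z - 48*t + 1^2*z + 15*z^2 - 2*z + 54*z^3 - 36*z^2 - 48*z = -80*t^3 - 126*t^2 - 49*t + 54*z^3 + z^2*(12*t - 21) + z*(-122*t^2 - 147*t - 49)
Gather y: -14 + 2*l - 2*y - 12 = 2*l - 2*y - 26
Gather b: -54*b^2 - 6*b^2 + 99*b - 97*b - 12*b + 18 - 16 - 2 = -60*b^2 - 10*b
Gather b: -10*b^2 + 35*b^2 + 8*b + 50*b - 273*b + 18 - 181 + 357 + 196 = 25*b^2 - 215*b + 390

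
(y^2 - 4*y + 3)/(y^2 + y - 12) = (y - 1)/(y + 4)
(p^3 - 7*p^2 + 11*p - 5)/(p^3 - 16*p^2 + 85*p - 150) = (p^2 - 2*p + 1)/(p^2 - 11*p + 30)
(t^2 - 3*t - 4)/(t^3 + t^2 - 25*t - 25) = (t - 4)/(t^2 - 25)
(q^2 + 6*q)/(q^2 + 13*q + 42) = q/(q + 7)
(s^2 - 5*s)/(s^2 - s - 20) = s/(s + 4)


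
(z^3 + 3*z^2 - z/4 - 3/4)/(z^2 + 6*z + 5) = (4*z^3 + 12*z^2 - z - 3)/(4*(z^2 + 6*z + 5))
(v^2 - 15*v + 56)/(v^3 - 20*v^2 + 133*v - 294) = (v - 8)/(v^2 - 13*v + 42)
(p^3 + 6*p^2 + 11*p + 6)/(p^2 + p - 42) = (p^3 + 6*p^2 + 11*p + 6)/(p^2 + p - 42)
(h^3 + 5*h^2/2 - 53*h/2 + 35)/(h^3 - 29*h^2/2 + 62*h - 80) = (h^2 + 5*h - 14)/(h^2 - 12*h + 32)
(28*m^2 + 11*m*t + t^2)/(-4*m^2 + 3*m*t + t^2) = (7*m + t)/(-m + t)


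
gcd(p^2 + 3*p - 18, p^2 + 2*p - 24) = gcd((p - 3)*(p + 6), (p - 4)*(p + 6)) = p + 6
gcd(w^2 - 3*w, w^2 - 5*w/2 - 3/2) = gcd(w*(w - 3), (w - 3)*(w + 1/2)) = w - 3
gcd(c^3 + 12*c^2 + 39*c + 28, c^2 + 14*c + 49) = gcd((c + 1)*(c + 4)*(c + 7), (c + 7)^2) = c + 7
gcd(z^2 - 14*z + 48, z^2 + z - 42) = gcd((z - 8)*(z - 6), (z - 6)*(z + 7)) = z - 6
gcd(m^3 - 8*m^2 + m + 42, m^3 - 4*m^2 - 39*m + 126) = m^2 - 10*m + 21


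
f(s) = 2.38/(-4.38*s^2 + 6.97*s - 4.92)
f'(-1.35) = -0.09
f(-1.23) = -0.12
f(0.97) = -1.04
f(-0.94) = -0.16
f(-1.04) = -0.14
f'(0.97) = 0.70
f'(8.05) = 0.00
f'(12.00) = 0.00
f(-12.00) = -0.00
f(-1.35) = -0.11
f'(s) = 2.38*(8.76*s - 6.97)/(-4.38*s^2 + 6.97*s - 4.92)^2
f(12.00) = -0.00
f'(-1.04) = -0.13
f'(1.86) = 0.44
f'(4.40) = 0.02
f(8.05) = -0.01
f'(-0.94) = -0.15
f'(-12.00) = -0.00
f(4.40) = -0.04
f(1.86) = -0.33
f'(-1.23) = -0.10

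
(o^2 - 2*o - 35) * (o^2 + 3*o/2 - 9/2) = o^4 - o^3/2 - 85*o^2/2 - 87*o/2 + 315/2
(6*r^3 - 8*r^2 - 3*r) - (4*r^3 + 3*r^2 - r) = 2*r^3 - 11*r^2 - 2*r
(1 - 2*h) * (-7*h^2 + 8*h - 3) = 14*h^3 - 23*h^2 + 14*h - 3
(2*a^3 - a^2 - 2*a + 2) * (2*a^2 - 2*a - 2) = 4*a^5 - 6*a^4 - 6*a^3 + 10*a^2 - 4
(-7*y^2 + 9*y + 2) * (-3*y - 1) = 21*y^3 - 20*y^2 - 15*y - 2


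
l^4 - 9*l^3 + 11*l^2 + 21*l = l*(l - 7)*(l - 3)*(l + 1)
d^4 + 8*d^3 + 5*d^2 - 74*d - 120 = (d - 3)*(d + 2)*(d + 4)*(d + 5)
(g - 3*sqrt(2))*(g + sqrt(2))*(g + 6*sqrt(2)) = g^3 + 4*sqrt(2)*g^2 - 30*g - 36*sqrt(2)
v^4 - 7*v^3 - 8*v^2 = v^2*(v - 8)*(v + 1)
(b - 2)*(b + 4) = b^2 + 2*b - 8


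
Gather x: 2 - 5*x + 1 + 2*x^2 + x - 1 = 2*x^2 - 4*x + 2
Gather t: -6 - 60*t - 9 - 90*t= -150*t - 15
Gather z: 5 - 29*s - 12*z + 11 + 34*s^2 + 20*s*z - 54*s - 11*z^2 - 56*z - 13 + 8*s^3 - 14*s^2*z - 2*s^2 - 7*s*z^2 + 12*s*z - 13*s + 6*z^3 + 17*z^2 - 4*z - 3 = 8*s^3 + 32*s^2 - 96*s + 6*z^3 + z^2*(6 - 7*s) + z*(-14*s^2 + 32*s - 72)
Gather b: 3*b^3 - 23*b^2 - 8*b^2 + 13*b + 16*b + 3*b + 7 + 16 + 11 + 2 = 3*b^3 - 31*b^2 + 32*b + 36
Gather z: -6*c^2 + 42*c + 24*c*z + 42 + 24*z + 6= -6*c^2 + 42*c + z*(24*c + 24) + 48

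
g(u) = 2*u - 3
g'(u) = 2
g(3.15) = 3.30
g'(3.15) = 2.00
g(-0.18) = -3.36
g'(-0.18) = 2.00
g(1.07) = -0.86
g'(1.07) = 2.00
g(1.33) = -0.34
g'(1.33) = 2.00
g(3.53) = 4.06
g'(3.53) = 2.00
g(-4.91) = -12.82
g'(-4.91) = 2.00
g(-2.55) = -8.10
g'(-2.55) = 2.00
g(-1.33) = -5.66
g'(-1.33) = 2.00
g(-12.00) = -27.00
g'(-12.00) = 2.00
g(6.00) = 9.00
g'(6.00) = 2.00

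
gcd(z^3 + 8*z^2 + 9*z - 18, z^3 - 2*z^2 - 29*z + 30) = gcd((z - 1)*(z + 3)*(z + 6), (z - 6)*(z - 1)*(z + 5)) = z - 1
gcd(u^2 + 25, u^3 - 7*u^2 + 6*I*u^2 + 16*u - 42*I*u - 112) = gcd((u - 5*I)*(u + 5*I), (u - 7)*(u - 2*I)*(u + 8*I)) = 1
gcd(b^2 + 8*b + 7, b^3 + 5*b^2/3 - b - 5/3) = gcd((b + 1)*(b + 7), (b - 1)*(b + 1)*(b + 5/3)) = b + 1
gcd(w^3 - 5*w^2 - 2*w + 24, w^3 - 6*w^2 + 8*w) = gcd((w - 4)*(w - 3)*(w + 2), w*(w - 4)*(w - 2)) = w - 4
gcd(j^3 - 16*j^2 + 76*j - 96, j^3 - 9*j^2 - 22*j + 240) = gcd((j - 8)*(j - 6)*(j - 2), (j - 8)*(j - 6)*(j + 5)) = j^2 - 14*j + 48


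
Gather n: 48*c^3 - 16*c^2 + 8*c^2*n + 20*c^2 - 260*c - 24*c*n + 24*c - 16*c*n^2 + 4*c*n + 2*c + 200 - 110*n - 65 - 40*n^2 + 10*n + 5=48*c^3 + 4*c^2 - 234*c + n^2*(-16*c - 40) + n*(8*c^2 - 20*c - 100) + 140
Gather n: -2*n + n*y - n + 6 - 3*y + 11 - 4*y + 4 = n*(y - 3) - 7*y + 21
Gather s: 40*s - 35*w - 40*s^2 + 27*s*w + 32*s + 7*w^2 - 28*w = -40*s^2 + s*(27*w + 72) + 7*w^2 - 63*w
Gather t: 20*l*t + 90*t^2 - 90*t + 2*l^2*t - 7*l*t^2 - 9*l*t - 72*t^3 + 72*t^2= -72*t^3 + t^2*(162 - 7*l) + t*(2*l^2 + 11*l - 90)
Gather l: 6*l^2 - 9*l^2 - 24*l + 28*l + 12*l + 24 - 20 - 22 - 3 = -3*l^2 + 16*l - 21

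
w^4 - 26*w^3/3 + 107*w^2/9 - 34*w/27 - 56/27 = (w - 7)*(w - 4/3)*(w - 2/3)*(w + 1/3)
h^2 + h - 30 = (h - 5)*(h + 6)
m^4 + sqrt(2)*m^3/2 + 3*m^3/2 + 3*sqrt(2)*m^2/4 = m^2*(m + 3/2)*(m + sqrt(2)/2)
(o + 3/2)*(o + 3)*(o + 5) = o^3 + 19*o^2/2 + 27*o + 45/2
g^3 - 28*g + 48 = (g - 4)*(g - 2)*(g + 6)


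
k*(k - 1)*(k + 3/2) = k^3 + k^2/2 - 3*k/2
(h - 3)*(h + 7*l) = h^2 + 7*h*l - 3*h - 21*l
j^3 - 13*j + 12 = (j - 3)*(j - 1)*(j + 4)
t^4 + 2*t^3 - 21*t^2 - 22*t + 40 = (t - 4)*(t - 1)*(t + 2)*(t + 5)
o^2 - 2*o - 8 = (o - 4)*(o + 2)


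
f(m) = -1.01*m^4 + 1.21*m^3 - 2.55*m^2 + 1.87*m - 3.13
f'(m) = -4.04*m^3 + 3.63*m^2 - 5.1*m + 1.87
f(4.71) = -421.52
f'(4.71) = -363.75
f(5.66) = -891.38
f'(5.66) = -643.25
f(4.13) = -247.51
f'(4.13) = -241.87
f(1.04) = -3.76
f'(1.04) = -4.05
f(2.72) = -47.84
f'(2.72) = -66.45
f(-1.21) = -13.43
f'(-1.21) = 20.51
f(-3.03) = -151.00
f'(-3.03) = 163.03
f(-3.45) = -232.71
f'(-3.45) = 228.57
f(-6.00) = -1676.47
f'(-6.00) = 1035.79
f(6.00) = -1131.31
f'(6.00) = -770.69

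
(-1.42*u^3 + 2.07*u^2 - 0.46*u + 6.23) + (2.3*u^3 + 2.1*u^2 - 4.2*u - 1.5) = 0.88*u^3 + 4.17*u^2 - 4.66*u + 4.73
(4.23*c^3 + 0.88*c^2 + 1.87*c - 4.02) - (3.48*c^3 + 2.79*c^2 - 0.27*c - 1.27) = 0.75*c^3 - 1.91*c^2 + 2.14*c - 2.75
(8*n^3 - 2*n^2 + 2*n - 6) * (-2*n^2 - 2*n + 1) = -16*n^5 - 12*n^4 + 8*n^3 + 6*n^2 + 14*n - 6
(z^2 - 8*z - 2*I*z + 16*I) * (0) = 0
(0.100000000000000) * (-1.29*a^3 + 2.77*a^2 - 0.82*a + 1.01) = -0.129*a^3 + 0.277*a^2 - 0.082*a + 0.101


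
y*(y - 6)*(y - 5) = y^3 - 11*y^2 + 30*y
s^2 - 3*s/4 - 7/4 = (s - 7/4)*(s + 1)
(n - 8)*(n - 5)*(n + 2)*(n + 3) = n^4 - 8*n^3 - 19*n^2 + 122*n + 240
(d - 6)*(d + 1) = d^2 - 5*d - 6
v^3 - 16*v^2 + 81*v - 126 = (v - 7)*(v - 6)*(v - 3)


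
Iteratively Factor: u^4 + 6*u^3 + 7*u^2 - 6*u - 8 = (u - 1)*(u^3 + 7*u^2 + 14*u + 8) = (u - 1)*(u + 4)*(u^2 + 3*u + 2) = (u - 1)*(u + 2)*(u + 4)*(u + 1)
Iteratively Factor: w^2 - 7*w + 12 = (w - 4)*(w - 3)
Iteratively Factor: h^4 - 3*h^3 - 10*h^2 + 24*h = (h)*(h^3 - 3*h^2 - 10*h + 24) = h*(h - 2)*(h^2 - h - 12) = h*(h - 4)*(h - 2)*(h + 3)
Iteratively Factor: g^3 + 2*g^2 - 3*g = (g)*(g^2 + 2*g - 3) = g*(g - 1)*(g + 3)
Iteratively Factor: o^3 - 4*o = (o)*(o^2 - 4) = o*(o - 2)*(o + 2)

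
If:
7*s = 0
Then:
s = 0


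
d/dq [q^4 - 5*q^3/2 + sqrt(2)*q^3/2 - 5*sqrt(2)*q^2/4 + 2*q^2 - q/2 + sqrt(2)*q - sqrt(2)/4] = 4*q^3 - 15*q^2/2 + 3*sqrt(2)*q^2/2 - 5*sqrt(2)*q/2 + 4*q - 1/2 + sqrt(2)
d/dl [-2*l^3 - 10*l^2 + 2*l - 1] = -6*l^2 - 20*l + 2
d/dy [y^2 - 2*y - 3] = 2*y - 2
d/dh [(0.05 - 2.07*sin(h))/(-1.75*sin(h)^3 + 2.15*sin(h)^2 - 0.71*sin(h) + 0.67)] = (-7.245*sin(h)^3 + 4.713*sin(h)^2 - 0.215*sin(h) - 1.3514)*cos(h)/(3.0625*sin(h)^6 - 7.525*sin(h)^5 + 7.1075*sin(h)^4 - 5.398*sin(h)^3 + 3.3851*sin(h)^2 - 0.9514*sin(h) + 0.4489)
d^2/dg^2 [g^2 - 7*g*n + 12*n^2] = 2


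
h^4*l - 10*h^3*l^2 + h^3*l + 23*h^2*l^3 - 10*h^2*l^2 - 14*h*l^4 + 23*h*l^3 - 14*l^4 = (h - 7*l)*(h - 2*l)*(h - l)*(h*l + l)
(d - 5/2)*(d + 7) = d^2 + 9*d/2 - 35/2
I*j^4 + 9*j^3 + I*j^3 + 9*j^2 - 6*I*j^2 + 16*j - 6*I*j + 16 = (j - 8*I)*(j - 2*I)*(j + I)*(I*j + I)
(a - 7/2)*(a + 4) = a^2 + a/2 - 14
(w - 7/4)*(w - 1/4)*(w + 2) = w^3 - 57*w/16 + 7/8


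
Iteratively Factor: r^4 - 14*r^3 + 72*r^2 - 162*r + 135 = (r - 5)*(r^3 - 9*r^2 + 27*r - 27) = (r - 5)*(r - 3)*(r^2 - 6*r + 9) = (r - 5)*(r - 3)^2*(r - 3)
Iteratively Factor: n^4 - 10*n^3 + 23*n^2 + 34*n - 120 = (n - 3)*(n^3 - 7*n^2 + 2*n + 40) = (n - 4)*(n - 3)*(n^2 - 3*n - 10) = (n - 4)*(n - 3)*(n + 2)*(n - 5)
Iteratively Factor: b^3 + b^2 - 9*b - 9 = (b + 1)*(b^2 - 9) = (b + 1)*(b + 3)*(b - 3)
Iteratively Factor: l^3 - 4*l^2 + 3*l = (l - 1)*(l^2 - 3*l) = (l - 3)*(l - 1)*(l)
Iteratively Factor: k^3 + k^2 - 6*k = (k)*(k^2 + k - 6) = k*(k + 3)*(k - 2)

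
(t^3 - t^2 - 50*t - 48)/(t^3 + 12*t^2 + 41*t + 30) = (t - 8)/(t + 5)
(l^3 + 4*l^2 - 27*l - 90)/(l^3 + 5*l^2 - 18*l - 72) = (l - 5)/(l - 4)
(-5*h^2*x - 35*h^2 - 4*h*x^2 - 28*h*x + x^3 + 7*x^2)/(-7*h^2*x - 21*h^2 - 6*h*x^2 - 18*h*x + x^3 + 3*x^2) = (-5*h*x - 35*h + x^2 + 7*x)/(-7*h*x - 21*h + x^2 + 3*x)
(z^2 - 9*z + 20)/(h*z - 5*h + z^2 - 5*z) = (z - 4)/(h + z)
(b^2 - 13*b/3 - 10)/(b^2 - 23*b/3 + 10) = (3*b + 5)/(3*b - 5)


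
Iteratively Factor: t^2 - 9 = (t - 3)*(t + 3)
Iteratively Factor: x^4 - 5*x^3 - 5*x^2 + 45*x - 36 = (x - 3)*(x^3 - 2*x^2 - 11*x + 12) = (x - 3)*(x - 1)*(x^2 - x - 12) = (x - 4)*(x - 3)*(x - 1)*(x + 3)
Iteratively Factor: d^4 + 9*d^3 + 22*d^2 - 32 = (d + 2)*(d^3 + 7*d^2 + 8*d - 16) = (d + 2)*(d + 4)*(d^2 + 3*d - 4) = (d - 1)*(d + 2)*(d + 4)*(d + 4)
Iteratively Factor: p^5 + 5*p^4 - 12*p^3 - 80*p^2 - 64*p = (p + 1)*(p^4 + 4*p^3 - 16*p^2 - 64*p) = (p + 1)*(p + 4)*(p^3 - 16*p) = (p + 1)*(p + 4)^2*(p^2 - 4*p) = p*(p + 1)*(p + 4)^2*(p - 4)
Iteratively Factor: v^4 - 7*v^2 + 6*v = (v - 2)*(v^3 + 2*v^2 - 3*v) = (v - 2)*(v + 3)*(v^2 - v) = v*(v - 2)*(v + 3)*(v - 1)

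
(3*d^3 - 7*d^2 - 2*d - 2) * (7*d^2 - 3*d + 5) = 21*d^5 - 58*d^4 + 22*d^3 - 43*d^2 - 4*d - 10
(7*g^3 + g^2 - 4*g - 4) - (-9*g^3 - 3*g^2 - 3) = 16*g^3 + 4*g^2 - 4*g - 1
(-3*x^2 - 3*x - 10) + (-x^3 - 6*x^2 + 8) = -x^3 - 9*x^2 - 3*x - 2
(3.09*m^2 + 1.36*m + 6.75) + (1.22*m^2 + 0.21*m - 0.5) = 4.31*m^2 + 1.57*m + 6.25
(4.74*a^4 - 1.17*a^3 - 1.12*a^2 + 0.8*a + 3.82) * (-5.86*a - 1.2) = -27.7764*a^5 + 1.1682*a^4 + 7.9672*a^3 - 3.344*a^2 - 23.3452*a - 4.584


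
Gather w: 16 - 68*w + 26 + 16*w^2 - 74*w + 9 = 16*w^2 - 142*w + 51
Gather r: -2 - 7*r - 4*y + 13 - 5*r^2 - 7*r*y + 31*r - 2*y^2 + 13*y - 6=-5*r^2 + r*(24 - 7*y) - 2*y^2 + 9*y + 5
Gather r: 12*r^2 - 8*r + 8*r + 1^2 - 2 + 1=12*r^2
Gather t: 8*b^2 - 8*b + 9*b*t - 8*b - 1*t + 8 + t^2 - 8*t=8*b^2 - 16*b + t^2 + t*(9*b - 9) + 8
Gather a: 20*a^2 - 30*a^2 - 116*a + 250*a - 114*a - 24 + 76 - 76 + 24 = -10*a^2 + 20*a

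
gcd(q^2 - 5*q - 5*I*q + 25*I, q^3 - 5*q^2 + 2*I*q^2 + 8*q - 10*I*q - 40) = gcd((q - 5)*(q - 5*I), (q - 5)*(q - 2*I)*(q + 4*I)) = q - 5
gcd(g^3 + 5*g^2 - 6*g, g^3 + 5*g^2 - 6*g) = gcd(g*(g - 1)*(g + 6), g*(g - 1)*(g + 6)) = g^3 + 5*g^2 - 6*g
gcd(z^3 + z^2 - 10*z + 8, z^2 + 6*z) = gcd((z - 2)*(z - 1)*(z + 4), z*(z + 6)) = 1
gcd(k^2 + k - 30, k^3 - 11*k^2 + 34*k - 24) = 1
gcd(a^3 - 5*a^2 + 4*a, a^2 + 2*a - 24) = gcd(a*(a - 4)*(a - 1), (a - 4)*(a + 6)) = a - 4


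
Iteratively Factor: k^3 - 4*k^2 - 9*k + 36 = (k + 3)*(k^2 - 7*k + 12) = (k - 3)*(k + 3)*(k - 4)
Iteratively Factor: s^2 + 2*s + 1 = (s + 1)*(s + 1)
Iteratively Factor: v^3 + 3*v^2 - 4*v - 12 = (v + 2)*(v^2 + v - 6) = (v - 2)*(v + 2)*(v + 3)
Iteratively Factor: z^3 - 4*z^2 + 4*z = (z - 2)*(z^2 - 2*z) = z*(z - 2)*(z - 2)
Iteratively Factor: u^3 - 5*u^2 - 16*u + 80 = (u - 4)*(u^2 - u - 20) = (u - 5)*(u - 4)*(u + 4)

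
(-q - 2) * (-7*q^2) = 7*q^3 + 14*q^2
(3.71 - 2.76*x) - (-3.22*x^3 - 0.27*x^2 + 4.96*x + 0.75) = 3.22*x^3 + 0.27*x^2 - 7.72*x + 2.96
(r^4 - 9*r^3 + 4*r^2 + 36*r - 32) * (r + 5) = r^5 - 4*r^4 - 41*r^3 + 56*r^2 + 148*r - 160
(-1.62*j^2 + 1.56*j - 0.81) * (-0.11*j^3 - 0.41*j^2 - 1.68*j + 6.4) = 0.1782*j^5 + 0.4926*j^4 + 2.1711*j^3 - 12.6567*j^2 + 11.3448*j - 5.184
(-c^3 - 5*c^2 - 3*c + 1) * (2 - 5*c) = 5*c^4 + 23*c^3 + 5*c^2 - 11*c + 2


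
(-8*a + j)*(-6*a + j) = 48*a^2 - 14*a*j + j^2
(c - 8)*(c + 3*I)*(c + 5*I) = c^3 - 8*c^2 + 8*I*c^2 - 15*c - 64*I*c + 120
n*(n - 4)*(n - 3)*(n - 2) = n^4 - 9*n^3 + 26*n^2 - 24*n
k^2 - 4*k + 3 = (k - 3)*(k - 1)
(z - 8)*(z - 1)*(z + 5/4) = z^3 - 31*z^2/4 - 13*z/4 + 10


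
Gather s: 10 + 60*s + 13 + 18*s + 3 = 78*s + 26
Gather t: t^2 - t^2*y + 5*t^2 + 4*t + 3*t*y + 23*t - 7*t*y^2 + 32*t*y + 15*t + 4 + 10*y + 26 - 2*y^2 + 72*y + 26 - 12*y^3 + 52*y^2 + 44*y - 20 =t^2*(6 - y) + t*(-7*y^2 + 35*y + 42) - 12*y^3 + 50*y^2 + 126*y + 36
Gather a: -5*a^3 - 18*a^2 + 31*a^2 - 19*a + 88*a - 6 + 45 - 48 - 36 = -5*a^3 + 13*a^2 + 69*a - 45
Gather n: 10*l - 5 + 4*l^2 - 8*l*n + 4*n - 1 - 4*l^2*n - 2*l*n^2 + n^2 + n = 4*l^2 + 10*l + n^2*(1 - 2*l) + n*(-4*l^2 - 8*l + 5) - 6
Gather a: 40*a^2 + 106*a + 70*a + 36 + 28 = 40*a^2 + 176*a + 64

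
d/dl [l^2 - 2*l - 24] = 2*l - 2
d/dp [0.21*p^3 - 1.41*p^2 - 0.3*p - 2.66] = 0.63*p^2 - 2.82*p - 0.3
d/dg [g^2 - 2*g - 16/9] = 2*g - 2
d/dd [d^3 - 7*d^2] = d*(3*d - 14)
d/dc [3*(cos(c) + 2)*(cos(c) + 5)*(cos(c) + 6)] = 3*(3*sin(c)^2 - 26*cos(c) - 55)*sin(c)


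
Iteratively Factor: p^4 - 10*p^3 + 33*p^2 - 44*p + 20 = (p - 2)*(p^3 - 8*p^2 + 17*p - 10) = (p - 2)^2*(p^2 - 6*p + 5) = (p - 2)^2*(p - 1)*(p - 5)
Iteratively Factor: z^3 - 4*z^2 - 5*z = (z + 1)*(z^2 - 5*z) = z*(z + 1)*(z - 5)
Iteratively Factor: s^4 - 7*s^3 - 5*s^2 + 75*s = (s - 5)*(s^3 - 2*s^2 - 15*s) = (s - 5)^2*(s^2 + 3*s) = (s - 5)^2*(s + 3)*(s)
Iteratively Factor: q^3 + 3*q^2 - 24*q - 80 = (q - 5)*(q^2 + 8*q + 16) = (q - 5)*(q + 4)*(q + 4)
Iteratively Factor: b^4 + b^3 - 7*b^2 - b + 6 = (b + 3)*(b^3 - 2*b^2 - b + 2) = (b - 1)*(b + 3)*(b^2 - b - 2) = (b - 1)*(b + 1)*(b + 3)*(b - 2)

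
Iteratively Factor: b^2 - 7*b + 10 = (b - 5)*(b - 2)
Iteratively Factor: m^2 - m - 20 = (m + 4)*(m - 5)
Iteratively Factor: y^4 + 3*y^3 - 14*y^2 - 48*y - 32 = (y + 4)*(y^3 - y^2 - 10*y - 8) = (y - 4)*(y + 4)*(y^2 + 3*y + 2) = (y - 4)*(y + 1)*(y + 4)*(y + 2)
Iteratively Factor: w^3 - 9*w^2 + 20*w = (w - 5)*(w^2 - 4*w) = w*(w - 5)*(w - 4)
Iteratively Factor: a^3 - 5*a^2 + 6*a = (a - 3)*(a^2 - 2*a) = (a - 3)*(a - 2)*(a)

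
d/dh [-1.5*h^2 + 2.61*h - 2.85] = 2.61 - 3.0*h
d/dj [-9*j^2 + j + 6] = 1 - 18*j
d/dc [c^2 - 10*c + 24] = 2*c - 10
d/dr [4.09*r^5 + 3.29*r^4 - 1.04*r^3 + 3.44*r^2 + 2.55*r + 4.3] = 20.45*r^4 + 13.16*r^3 - 3.12*r^2 + 6.88*r + 2.55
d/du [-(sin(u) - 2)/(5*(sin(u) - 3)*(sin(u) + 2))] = (sin(u)^2 - 4*sin(u) + 8)*cos(u)/(5*(sin(u) - 3)^2*(sin(u) + 2)^2)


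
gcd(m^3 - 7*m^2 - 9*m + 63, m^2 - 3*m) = m - 3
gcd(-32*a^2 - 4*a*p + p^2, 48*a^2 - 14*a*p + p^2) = -8*a + p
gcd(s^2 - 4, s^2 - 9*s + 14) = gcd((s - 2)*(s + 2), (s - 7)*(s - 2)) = s - 2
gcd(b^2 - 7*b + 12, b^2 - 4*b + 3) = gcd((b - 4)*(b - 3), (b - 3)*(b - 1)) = b - 3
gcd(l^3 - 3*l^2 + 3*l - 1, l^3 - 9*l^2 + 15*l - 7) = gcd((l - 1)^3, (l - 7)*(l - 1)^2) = l^2 - 2*l + 1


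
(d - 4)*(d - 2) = d^2 - 6*d + 8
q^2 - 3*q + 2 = (q - 2)*(q - 1)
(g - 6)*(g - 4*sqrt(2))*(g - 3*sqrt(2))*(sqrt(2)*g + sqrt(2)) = sqrt(2)*g^4 - 14*g^3 - 5*sqrt(2)*g^3 + 18*sqrt(2)*g^2 + 70*g^2 - 120*sqrt(2)*g + 84*g - 144*sqrt(2)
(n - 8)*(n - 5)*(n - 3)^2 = n^4 - 19*n^3 + 127*n^2 - 357*n + 360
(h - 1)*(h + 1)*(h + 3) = h^3 + 3*h^2 - h - 3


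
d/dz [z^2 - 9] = 2*z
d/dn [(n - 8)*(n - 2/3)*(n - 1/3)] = 3*n^2 - 18*n + 74/9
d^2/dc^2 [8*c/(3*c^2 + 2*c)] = 144/(27*c^3 + 54*c^2 + 36*c + 8)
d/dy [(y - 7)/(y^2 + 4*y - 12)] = (y^2 + 4*y - 2*(y - 7)*(y + 2) - 12)/(y^2 + 4*y - 12)^2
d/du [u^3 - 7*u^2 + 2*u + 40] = 3*u^2 - 14*u + 2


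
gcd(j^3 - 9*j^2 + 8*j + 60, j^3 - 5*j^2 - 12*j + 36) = j - 6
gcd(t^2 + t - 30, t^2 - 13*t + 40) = t - 5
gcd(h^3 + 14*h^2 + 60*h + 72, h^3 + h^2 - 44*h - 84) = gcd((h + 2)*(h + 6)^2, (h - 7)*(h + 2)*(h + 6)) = h^2 + 8*h + 12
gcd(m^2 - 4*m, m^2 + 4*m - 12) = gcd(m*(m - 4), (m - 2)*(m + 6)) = 1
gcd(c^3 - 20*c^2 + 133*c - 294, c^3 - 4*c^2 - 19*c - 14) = c - 7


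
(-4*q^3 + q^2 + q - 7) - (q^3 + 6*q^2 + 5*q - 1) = -5*q^3 - 5*q^2 - 4*q - 6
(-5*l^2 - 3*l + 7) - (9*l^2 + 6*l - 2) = -14*l^2 - 9*l + 9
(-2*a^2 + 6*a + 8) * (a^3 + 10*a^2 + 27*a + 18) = -2*a^5 - 14*a^4 + 14*a^3 + 206*a^2 + 324*a + 144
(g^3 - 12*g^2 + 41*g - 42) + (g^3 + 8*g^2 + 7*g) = 2*g^3 - 4*g^2 + 48*g - 42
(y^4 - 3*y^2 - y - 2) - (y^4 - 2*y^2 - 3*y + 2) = -y^2 + 2*y - 4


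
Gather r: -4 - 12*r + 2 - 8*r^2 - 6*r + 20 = -8*r^2 - 18*r + 18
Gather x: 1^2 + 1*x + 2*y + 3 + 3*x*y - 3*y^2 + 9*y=x*(3*y + 1) - 3*y^2 + 11*y + 4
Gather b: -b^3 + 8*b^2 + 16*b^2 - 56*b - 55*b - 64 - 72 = -b^3 + 24*b^2 - 111*b - 136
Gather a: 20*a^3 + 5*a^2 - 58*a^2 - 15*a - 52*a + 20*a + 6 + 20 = 20*a^3 - 53*a^2 - 47*a + 26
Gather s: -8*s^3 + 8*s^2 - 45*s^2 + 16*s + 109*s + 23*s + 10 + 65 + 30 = -8*s^3 - 37*s^2 + 148*s + 105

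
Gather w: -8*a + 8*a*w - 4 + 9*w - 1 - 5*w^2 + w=-8*a - 5*w^2 + w*(8*a + 10) - 5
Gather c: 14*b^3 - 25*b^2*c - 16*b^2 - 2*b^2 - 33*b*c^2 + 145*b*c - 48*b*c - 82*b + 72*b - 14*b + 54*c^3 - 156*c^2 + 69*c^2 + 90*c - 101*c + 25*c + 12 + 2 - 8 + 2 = 14*b^3 - 18*b^2 - 24*b + 54*c^3 + c^2*(-33*b - 87) + c*(-25*b^2 + 97*b + 14) + 8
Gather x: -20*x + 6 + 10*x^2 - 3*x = 10*x^2 - 23*x + 6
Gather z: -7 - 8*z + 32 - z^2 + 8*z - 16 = 9 - z^2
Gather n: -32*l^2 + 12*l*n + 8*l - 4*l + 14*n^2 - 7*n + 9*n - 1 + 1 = -32*l^2 + 4*l + 14*n^2 + n*(12*l + 2)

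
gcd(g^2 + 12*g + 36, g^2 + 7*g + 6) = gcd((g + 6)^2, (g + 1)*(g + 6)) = g + 6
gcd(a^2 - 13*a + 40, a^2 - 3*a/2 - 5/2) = 1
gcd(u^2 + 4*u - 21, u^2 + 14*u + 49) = u + 7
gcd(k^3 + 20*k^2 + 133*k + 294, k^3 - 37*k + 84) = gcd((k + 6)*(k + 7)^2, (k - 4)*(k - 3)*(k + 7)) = k + 7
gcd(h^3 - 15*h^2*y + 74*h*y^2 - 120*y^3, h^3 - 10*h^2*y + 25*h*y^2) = -h + 5*y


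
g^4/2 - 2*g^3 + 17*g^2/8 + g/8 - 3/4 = (g/2 + 1/4)*(g - 2)*(g - 3/2)*(g - 1)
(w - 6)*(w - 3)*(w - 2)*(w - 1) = w^4 - 12*w^3 + 47*w^2 - 72*w + 36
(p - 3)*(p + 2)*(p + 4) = p^3 + 3*p^2 - 10*p - 24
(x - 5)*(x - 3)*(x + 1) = x^3 - 7*x^2 + 7*x + 15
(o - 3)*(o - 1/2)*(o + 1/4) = o^3 - 13*o^2/4 + 5*o/8 + 3/8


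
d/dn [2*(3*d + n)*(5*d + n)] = 16*d + 4*n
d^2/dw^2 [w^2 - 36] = 2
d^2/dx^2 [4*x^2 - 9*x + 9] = 8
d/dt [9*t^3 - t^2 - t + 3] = 27*t^2 - 2*t - 1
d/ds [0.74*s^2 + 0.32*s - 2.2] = 1.48*s + 0.32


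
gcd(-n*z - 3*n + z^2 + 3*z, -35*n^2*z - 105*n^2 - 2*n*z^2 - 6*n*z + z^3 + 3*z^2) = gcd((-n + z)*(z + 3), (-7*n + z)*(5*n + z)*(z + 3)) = z + 3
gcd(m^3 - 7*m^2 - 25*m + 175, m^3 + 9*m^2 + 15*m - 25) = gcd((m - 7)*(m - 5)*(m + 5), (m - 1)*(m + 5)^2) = m + 5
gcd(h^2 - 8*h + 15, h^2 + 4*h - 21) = h - 3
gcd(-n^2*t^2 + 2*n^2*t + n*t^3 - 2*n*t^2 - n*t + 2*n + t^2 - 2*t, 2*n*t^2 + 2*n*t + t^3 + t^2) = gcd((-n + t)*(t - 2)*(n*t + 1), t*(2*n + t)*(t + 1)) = 1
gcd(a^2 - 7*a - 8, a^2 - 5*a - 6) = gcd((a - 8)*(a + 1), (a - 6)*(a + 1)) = a + 1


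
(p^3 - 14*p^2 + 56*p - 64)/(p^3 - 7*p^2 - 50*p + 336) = (p^2 - 6*p + 8)/(p^2 + p - 42)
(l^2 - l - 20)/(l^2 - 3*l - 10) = (l + 4)/(l + 2)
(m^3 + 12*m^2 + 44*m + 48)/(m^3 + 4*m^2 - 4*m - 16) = (m + 6)/(m - 2)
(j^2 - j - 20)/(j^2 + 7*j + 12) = (j - 5)/(j + 3)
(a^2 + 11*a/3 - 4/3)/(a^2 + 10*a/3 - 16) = (3*a^2 + 11*a - 4)/(3*a^2 + 10*a - 48)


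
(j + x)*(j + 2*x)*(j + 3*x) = j^3 + 6*j^2*x + 11*j*x^2 + 6*x^3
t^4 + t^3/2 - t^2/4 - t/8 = t*(t - 1/2)*(t + 1/2)^2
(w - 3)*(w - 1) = w^2 - 4*w + 3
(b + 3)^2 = b^2 + 6*b + 9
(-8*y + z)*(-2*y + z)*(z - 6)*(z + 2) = 16*y^2*z^2 - 64*y^2*z - 192*y^2 - 10*y*z^3 + 40*y*z^2 + 120*y*z + z^4 - 4*z^3 - 12*z^2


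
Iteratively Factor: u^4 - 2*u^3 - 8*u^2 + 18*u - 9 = (u - 1)*(u^3 - u^2 - 9*u + 9) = (u - 3)*(u - 1)*(u^2 + 2*u - 3) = (u - 3)*(u - 1)*(u + 3)*(u - 1)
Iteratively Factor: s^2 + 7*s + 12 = (s + 4)*(s + 3)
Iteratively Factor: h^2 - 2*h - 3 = (h + 1)*(h - 3)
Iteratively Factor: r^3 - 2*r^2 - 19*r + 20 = (r + 4)*(r^2 - 6*r + 5) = (r - 5)*(r + 4)*(r - 1)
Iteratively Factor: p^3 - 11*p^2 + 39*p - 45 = (p - 5)*(p^2 - 6*p + 9) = (p - 5)*(p - 3)*(p - 3)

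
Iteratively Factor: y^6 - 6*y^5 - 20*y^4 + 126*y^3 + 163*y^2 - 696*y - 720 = (y + 1)*(y^5 - 7*y^4 - 13*y^3 + 139*y^2 + 24*y - 720) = (y - 4)*(y + 1)*(y^4 - 3*y^3 - 25*y^2 + 39*y + 180) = (y - 4)*(y + 1)*(y + 3)*(y^3 - 6*y^2 - 7*y + 60) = (y - 4)*(y + 1)*(y + 3)^2*(y^2 - 9*y + 20) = (y - 4)^2*(y + 1)*(y + 3)^2*(y - 5)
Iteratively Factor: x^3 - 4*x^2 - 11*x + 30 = (x + 3)*(x^2 - 7*x + 10) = (x - 2)*(x + 3)*(x - 5)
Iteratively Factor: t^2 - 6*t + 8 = (t - 4)*(t - 2)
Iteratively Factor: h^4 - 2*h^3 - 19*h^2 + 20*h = (h + 4)*(h^3 - 6*h^2 + 5*h) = (h - 1)*(h + 4)*(h^2 - 5*h) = (h - 5)*(h - 1)*(h + 4)*(h)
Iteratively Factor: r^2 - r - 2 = (r + 1)*(r - 2)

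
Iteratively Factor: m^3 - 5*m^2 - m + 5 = (m - 1)*(m^2 - 4*m - 5) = (m - 1)*(m + 1)*(m - 5)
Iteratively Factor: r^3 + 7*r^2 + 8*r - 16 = (r - 1)*(r^2 + 8*r + 16) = (r - 1)*(r + 4)*(r + 4)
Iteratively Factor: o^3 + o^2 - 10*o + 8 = (o - 2)*(o^2 + 3*o - 4) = (o - 2)*(o + 4)*(o - 1)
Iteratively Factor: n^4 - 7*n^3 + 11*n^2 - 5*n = (n - 1)*(n^3 - 6*n^2 + 5*n) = n*(n - 1)*(n^2 - 6*n + 5) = n*(n - 5)*(n - 1)*(n - 1)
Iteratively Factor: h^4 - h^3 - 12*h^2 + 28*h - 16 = (h - 1)*(h^3 - 12*h + 16) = (h - 2)*(h - 1)*(h^2 + 2*h - 8) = (h - 2)^2*(h - 1)*(h + 4)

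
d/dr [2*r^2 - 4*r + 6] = 4*r - 4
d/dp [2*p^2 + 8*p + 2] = 4*p + 8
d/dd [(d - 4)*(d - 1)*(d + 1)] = 3*d^2 - 8*d - 1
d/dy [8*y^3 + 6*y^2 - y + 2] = 24*y^2 + 12*y - 1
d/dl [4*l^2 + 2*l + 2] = 8*l + 2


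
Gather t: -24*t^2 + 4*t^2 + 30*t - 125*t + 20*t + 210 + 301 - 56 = -20*t^2 - 75*t + 455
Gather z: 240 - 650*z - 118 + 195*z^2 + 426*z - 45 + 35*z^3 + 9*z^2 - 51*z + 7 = 35*z^3 + 204*z^2 - 275*z + 84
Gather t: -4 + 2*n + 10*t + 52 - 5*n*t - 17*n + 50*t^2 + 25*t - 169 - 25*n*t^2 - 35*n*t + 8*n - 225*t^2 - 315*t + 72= -7*n + t^2*(-25*n - 175) + t*(-40*n - 280) - 49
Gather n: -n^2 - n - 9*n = -n^2 - 10*n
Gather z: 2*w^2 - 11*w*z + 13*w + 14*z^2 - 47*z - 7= 2*w^2 + 13*w + 14*z^2 + z*(-11*w - 47) - 7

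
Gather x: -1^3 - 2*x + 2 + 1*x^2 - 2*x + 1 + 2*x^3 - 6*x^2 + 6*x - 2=2*x^3 - 5*x^2 + 2*x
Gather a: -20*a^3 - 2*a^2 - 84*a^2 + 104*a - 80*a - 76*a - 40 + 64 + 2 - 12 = -20*a^3 - 86*a^2 - 52*a + 14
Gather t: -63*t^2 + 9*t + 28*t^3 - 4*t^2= 28*t^3 - 67*t^2 + 9*t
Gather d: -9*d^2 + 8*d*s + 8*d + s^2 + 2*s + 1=-9*d^2 + d*(8*s + 8) + s^2 + 2*s + 1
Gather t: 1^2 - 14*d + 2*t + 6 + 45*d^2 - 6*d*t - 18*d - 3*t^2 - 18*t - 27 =45*d^2 - 32*d - 3*t^2 + t*(-6*d - 16) - 20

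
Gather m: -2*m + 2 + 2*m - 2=0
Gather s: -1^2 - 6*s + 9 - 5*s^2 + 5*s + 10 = -5*s^2 - s + 18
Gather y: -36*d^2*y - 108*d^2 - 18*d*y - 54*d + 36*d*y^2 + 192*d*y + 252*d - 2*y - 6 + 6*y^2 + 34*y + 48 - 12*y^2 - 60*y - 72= -108*d^2 + 198*d + y^2*(36*d - 6) + y*(-36*d^2 + 174*d - 28) - 30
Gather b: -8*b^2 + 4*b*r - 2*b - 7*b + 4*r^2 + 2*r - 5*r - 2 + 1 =-8*b^2 + b*(4*r - 9) + 4*r^2 - 3*r - 1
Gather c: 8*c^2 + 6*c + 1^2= 8*c^2 + 6*c + 1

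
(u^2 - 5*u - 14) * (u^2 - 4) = u^4 - 5*u^3 - 18*u^2 + 20*u + 56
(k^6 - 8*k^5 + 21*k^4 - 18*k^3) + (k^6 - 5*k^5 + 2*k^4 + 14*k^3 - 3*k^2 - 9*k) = 2*k^6 - 13*k^5 + 23*k^4 - 4*k^3 - 3*k^2 - 9*k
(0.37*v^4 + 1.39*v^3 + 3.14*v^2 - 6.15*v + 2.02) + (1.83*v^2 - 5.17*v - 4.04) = 0.37*v^4 + 1.39*v^3 + 4.97*v^2 - 11.32*v - 2.02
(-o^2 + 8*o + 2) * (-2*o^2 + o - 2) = 2*o^4 - 17*o^3 + 6*o^2 - 14*o - 4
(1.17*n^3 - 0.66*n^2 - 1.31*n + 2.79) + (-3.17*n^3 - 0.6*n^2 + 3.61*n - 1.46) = -2.0*n^3 - 1.26*n^2 + 2.3*n + 1.33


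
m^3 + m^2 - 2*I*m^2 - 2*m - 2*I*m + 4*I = (m - 1)*(m + 2)*(m - 2*I)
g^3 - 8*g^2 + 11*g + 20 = (g - 5)*(g - 4)*(g + 1)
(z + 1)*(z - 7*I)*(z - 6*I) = z^3 + z^2 - 13*I*z^2 - 42*z - 13*I*z - 42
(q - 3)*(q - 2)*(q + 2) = q^3 - 3*q^2 - 4*q + 12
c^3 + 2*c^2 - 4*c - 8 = (c - 2)*(c + 2)^2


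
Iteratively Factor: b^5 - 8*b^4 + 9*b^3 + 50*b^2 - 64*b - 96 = (b - 4)*(b^4 - 4*b^3 - 7*b^2 + 22*b + 24) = (b - 4)*(b + 2)*(b^3 - 6*b^2 + 5*b + 12) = (b - 4)^2*(b + 2)*(b^2 - 2*b - 3) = (b - 4)^2*(b + 1)*(b + 2)*(b - 3)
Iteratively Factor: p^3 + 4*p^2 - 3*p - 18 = (p + 3)*(p^2 + p - 6) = (p - 2)*(p + 3)*(p + 3)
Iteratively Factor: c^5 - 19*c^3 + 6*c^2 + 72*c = (c)*(c^4 - 19*c^2 + 6*c + 72) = c*(c + 2)*(c^3 - 2*c^2 - 15*c + 36) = c*(c + 2)*(c + 4)*(c^2 - 6*c + 9) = c*(c - 3)*(c + 2)*(c + 4)*(c - 3)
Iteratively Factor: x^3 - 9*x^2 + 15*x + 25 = (x - 5)*(x^2 - 4*x - 5) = (x - 5)^2*(x + 1)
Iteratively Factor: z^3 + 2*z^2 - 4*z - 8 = (z + 2)*(z^2 - 4) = (z - 2)*(z + 2)*(z + 2)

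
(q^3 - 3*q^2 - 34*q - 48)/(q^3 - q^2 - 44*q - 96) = (q + 2)/(q + 4)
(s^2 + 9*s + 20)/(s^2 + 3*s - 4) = (s + 5)/(s - 1)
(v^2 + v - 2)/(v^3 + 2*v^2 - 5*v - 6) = (v^2 + v - 2)/(v^3 + 2*v^2 - 5*v - 6)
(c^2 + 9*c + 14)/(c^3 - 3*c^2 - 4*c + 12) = (c + 7)/(c^2 - 5*c + 6)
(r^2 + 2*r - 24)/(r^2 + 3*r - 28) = (r + 6)/(r + 7)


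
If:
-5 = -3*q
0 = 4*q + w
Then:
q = 5/3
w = -20/3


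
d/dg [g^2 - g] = 2*g - 1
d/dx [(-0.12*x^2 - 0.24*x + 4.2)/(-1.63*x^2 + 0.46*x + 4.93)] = (-0.4464*x^2 + 12.5088*x - 3.1152)/(2.6569*x^4 - 1.4996*x^3 - 15.8602*x^2 + 4.5356*x + 24.3049)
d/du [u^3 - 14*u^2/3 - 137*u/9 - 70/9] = 3*u^2 - 28*u/3 - 137/9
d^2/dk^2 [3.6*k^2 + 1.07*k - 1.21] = 7.20000000000000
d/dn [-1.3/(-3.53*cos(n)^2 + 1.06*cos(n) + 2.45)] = (9.178*cos(n) - 1.378)*sin(n)/(-3.53*cos(n)^2 + 1.06*cos(n) + 2.45)^2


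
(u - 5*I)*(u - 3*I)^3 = u^4 - 14*I*u^3 - 72*u^2 + 162*I*u + 135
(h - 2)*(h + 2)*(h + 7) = h^3 + 7*h^2 - 4*h - 28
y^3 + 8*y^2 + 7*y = y*(y + 1)*(y + 7)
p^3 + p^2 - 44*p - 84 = (p - 7)*(p + 2)*(p + 6)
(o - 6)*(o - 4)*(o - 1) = o^3 - 11*o^2 + 34*o - 24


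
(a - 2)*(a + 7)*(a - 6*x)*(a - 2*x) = a^4 - 8*a^3*x + 5*a^3 + 12*a^2*x^2 - 40*a^2*x - 14*a^2 + 60*a*x^2 + 112*a*x - 168*x^2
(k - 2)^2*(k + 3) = k^3 - k^2 - 8*k + 12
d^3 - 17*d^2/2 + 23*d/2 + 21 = (d - 6)*(d - 7/2)*(d + 1)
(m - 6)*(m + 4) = m^2 - 2*m - 24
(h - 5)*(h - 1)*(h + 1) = h^3 - 5*h^2 - h + 5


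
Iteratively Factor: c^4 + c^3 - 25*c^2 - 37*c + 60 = (c - 5)*(c^3 + 6*c^2 + 5*c - 12) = (c - 5)*(c + 3)*(c^2 + 3*c - 4) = (c - 5)*(c - 1)*(c + 3)*(c + 4)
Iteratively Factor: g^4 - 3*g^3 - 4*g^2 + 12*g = (g)*(g^3 - 3*g^2 - 4*g + 12) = g*(g - 3)*(g^2 - 4) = g*(g - 3)*(g + 2)*(g - 2)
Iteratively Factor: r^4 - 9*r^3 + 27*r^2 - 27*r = (r - 3)*(r^3 - 6*r^2 + 9*r) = r*(r - 3)*(r^2 - 6*r + 9) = r*(r - 3)^2*(r - 3)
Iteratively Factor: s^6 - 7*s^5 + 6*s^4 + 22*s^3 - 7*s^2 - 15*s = (s)*(s^5 - 7*s^4 + 6*s^3 + 22*s^2 - 7*s - 15) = s*(s - 3)*(s^4 - 4*s^3 - 6*s^2 + 4*s + 5) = s*(s - 3)*(s + 1)*(s^3 - 5*s^2 - s + 5) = s*(s - 3)*(s + 1)^2*(s^2 - 6*s + 5) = s*(s - 5)*(s - 3)*(s + 1)^2*(s - 1)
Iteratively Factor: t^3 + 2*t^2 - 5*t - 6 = (t + 3)*(t^2 - t - 2) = (t + 1)*(t + 3)*(t - 2)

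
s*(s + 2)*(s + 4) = s^3 + 6*s^2 + 8*s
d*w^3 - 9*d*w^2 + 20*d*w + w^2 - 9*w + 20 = (w - 5)*(w - 4)*(d*w + 1)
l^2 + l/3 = l*(l + 1/3)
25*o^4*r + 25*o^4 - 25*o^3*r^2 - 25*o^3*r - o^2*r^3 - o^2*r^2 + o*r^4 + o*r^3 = (-5*o + r)*(-o + r)*(5*o + r)*(o*r + o)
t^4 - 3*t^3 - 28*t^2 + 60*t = t*(t - 6)*(t - 2)*(t + 5)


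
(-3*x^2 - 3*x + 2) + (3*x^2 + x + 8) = 10 - 2*x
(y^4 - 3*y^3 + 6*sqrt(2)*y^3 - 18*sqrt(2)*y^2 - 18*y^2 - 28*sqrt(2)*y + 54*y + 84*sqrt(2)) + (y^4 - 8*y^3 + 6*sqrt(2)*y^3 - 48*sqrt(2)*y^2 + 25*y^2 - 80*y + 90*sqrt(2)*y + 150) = 2*y^4 - 11*y^3 + 12*sqrt(2)*y^3 - 66*sqrt(2)*y^2 + 7*y^2 - 26*y + 62*sqrt(2)*y + 84*sqrt(2) + 150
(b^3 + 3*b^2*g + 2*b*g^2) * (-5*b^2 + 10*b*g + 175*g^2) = -5*b^5 - 5*b^4*g + 195*b^3*g^2 + 545*b^2*g^3 + 350*b*g^4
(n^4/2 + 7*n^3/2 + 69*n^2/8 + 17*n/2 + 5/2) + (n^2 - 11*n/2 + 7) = n^4/2 + 7*n^3/2 + 77*n^2/8 + 3*n + 19/2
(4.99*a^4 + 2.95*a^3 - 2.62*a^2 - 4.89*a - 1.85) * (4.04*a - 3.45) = 20.1596*a^5 - 5.2975*a^4 - 20.7623*a^3 - 10.7166*a^2 + 9.3965*a + 6.3825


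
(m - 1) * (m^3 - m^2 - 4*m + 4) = m^4 - 2*m^3 - 3*m^2 + 8*m - 4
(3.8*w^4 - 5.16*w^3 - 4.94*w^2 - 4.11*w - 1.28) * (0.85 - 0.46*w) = -1.748*w^5 + 5.6036*w^4 - 2.1136*w^3 - 2.3084*w^2 - 2.9047*w - 1.088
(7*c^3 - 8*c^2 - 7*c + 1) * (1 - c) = -7*c^4 + 15*c^3 - c^2 - 8*c + 1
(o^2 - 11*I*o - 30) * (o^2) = o^4 - 11*I*o^3 - 30*o^2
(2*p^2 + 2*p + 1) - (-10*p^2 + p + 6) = 12*p^2 + p - 5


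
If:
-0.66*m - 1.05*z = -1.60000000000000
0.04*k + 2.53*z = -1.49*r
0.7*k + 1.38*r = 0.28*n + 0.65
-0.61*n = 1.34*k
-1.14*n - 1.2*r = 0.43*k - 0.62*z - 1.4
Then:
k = -0.19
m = 3.03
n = 0.41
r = 0.65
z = -0.38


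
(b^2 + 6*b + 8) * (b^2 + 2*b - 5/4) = b^4 + 8*b^3 + 75*b^2/4 + 17*b/2 - 10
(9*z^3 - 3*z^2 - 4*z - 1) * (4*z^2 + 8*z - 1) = 36*z^5 + 60*z^4 - 49*z^3 - 33*z^2 - 4*z + 1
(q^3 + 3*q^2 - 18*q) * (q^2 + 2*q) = q^5 + 5*q^4 - 12*q^3 - 36*q^2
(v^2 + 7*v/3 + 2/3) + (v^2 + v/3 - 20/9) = 2*v^2 + 8*v/3 - 14/9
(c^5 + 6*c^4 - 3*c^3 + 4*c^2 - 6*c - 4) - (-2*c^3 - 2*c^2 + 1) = c^5 + 6*c^4 - c^3 + 6*c^2 - 6*c - 5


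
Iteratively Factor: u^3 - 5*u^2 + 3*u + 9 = (u - 3)*(u^2 - 2*u - 3) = (u - 3)*(u + 1)*(u - 3)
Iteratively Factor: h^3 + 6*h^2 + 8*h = (h)*(h^2 + 6*h + 8) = h*(h + 4)*(h + 2)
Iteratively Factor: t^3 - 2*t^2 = (t - 2)*(t^2) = t*(t - 2)*(t)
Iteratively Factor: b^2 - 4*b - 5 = (b + 1)*(b - 5)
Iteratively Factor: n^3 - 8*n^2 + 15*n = (n - 5)*(n^2 - 3*n) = n*(n - 5)*(n - 3)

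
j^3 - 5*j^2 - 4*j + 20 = (j - 5)*(j - 2)*(j + 2)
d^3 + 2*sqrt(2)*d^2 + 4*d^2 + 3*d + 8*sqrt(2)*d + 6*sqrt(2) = (d + 1)*(d + 3)*(d + 2*sqrt(2))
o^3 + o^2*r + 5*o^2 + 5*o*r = o*(o + 5)*(o + r)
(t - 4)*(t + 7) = t^2 + 3*t - 28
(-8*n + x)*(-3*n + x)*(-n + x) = -24*n^3 + 35*n^2*x - 12*n*x^2 + x^3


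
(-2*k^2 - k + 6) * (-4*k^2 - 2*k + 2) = 8*k^4 + 8*k^3 - 26*k^2 - 14*k + 12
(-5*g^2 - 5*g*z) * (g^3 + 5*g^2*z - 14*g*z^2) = -5*g^5 - 30*g^4*z + 45*g^3*z^2 + 70*g^2*z^3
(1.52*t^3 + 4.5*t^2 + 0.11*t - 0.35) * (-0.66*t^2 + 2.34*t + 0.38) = -1.0032*t^5 + 0.5868*t^4 + 11.035*t^3 + 2.1984*t^2 - 0.7772*t - 0.133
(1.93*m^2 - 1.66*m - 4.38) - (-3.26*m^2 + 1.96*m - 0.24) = 5.19*m^2 - 3.62*m - 4.14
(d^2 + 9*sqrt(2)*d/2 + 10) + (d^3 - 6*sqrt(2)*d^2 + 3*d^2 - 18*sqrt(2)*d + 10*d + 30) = d^3 - 6*sqrt(2)*d^2 + 4*d^2 - 27*sqrt(2)*d/2 + 10*d + 40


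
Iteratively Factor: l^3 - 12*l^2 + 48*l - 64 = (l - 4)*(l^2 - 8*l + 16) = (l - 4)^2*(l - 4)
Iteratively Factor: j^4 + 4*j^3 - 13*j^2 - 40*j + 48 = (j - 1)*(j^3 + 5*j^2 - 8*j - 48) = (j - 1)*(j + 4)*(j^2 + j - 12) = (j - 1)*(j + 4)^2*(j - 3)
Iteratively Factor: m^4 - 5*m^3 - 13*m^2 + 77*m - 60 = (m - 1)*(m^3 - 4*m^2 - 17*m + 60) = (m - 5)*(m - 1)*(m^2 + m - 12) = (m - 5)*(m - 1)*(m + 4)*(m - 3)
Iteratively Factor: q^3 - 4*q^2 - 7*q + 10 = (q - 1)*(q^2 - 3*q - 10) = (q - 1)*(q + 2)*(q - 5)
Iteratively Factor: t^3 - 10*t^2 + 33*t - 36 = (t - 3)*(t^2 - 7*t + 12) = (t - 4)*(t - 3)*(t - 3)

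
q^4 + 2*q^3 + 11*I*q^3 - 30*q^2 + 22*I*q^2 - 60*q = q*(q + 2)*(q + 5*I)*(q + 6*I)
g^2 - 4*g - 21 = (g - 7)*(g + 3)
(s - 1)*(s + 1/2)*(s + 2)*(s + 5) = s^4 + 13*s^3/2 + 6*s^2 - 17*s/2 - 5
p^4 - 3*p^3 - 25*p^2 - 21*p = p*(p - 7)*(p + 1)*(p + 3)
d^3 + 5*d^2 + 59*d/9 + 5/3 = (d + 1/3)*(d + 5/3)*(d + 3)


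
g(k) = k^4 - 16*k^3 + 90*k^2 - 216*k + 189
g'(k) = 4*k^3 - 48*k^2 + 180*k - 216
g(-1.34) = 681.77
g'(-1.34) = -553.01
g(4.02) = -3.16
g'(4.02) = -8.24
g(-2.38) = 1460.66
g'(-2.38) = -970.22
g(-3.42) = 2757.23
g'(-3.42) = -1553.03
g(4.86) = -13.77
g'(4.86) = -15.78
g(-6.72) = 12599.49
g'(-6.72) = -4807.06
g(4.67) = -10.85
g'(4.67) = -14.84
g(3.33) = -0.13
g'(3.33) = -1.16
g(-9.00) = 27648.00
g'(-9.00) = -8640.00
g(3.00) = 0.00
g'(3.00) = 0.00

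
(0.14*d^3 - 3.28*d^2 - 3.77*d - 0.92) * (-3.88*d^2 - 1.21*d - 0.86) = -0.5432*d^5 + 12.557*d^4 + 18.476*d^3 + 10.9521*d^2 + 4.3554*d + 0.7912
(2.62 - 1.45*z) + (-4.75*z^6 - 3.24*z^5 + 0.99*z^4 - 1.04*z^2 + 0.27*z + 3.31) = -4.75*z^6 - 3.24*z^5 + 0.99*z^4 - 1.04*z^2 - 1.18*z + 5.93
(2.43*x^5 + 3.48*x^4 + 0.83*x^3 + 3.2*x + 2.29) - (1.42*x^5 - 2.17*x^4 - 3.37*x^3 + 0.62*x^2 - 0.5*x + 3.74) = 1.01*x^5 + 5.65*x^4 + 4.2*x^3 - 0.62*x^2 + 3.7*x - 1.45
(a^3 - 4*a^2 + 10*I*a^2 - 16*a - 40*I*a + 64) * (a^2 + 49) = a^5 - 4*a^4 + 10*I*a^4 + 33*a^3 - 40*I*a^3 - 132*a^2 + 490*I*a^2 - 784*a - 1960*I*a + 3136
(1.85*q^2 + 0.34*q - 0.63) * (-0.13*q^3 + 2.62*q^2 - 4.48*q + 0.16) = -0.2405*q^5 + 4.8028*q^4 - 7.3153*q^3 - 2.8778*q^2 + 2.8768*q - 0.1008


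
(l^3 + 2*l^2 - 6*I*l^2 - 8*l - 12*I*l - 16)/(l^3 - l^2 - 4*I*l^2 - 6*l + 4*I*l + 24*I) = (l - 2*I)/(l - 3)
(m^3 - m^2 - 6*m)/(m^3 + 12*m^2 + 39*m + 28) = m*(m^2 - m - 6)/(m^3 + 12*m^2 + 39*m + 28)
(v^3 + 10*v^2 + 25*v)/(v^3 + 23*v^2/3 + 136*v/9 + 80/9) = 9*v*(v + 5)/(9*v^2 + 24*v + 16)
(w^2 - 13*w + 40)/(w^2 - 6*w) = (w^2 - 13*w + 40)/(w*(w - 6))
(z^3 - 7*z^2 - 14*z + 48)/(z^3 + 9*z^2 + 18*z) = (z^2 - 10*z + 16)/(z*(z + 6))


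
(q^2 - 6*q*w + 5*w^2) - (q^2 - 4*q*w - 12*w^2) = -2*q*w + 17*w^2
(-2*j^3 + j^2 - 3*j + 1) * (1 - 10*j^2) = 20*j^5 - 10*j^4 + 28*j^3 - 9*j^2 - 3*j + 1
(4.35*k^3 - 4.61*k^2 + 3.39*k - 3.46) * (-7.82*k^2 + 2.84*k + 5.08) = -34.017*k^5 + 48.4042*k^4 - 17.5042*k^3 + 13.266*k^2 + 7.3948*k - 17.5768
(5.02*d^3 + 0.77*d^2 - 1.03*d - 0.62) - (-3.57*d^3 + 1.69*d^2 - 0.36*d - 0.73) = 8.59*d^3 - 0.92*d^2 - 0.67*d + 0.11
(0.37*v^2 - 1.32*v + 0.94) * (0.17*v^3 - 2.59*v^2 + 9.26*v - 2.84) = 0.0629*v^5 - 1.1827*v^4 + 7.0048*v^3 - 15.7086*v^2 + 12.4532*v - 2.6696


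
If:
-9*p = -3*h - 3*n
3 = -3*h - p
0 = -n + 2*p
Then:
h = -3/4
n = -3/2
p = -3/4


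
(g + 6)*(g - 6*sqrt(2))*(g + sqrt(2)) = g^3 - 5*sqrt(2)*g^2 + 6*g^2 - 30*sqrt(2)*g - 12*g - 72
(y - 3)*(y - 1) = y^2 - 4*y + 3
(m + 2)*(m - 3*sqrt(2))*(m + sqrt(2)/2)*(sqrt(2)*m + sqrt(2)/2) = sqrt(2)*m^4 - 5*m^3 + 5*sqrt(2)*m^3/2 - 25*m^2/2 - 2*sqrt(2)*m^2 - 15*sqrt(2)*m/2 - 5*m - 3*sqrt(2)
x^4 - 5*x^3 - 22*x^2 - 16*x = x*(x - 8)*(x + 1)*(x + 2)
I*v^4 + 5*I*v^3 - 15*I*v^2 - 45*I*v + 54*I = (v - 3)*(v + 3)*(v + 6)*(I*v - I)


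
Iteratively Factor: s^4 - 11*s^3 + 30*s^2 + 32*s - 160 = (s + 2)*(s^3 - 13*s^2 + 56*s - 80) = (s - 5)*(s + 2)*(s^2 - 8*s + 16) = (s - 5)*(s - 4)*(s + 2)*(s - 4)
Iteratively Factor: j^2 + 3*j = (j)*(j + 3)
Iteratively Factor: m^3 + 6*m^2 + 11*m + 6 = (m + 1)*(m^2 + 5*m + 6) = (m + 1)*(m + 3)*(m + 2)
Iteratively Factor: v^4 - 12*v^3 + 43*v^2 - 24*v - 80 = (v + 1)*(v^3 - 13*v^2 + 56*v - 80) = (v - 5)*(v + 1)*(v^2 - 8*v + 16) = (v - 5)*(v - 4)*(v + 1)*(v - 4)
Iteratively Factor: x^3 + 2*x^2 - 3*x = (x)*(x^2 + 2*x - 3) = x*(x + 3)*(x - 1)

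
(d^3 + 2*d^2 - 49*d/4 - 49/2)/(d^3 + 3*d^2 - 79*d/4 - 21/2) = (2*d^2 + 11*d + 14)/(2*d^2 + 13*d + 6)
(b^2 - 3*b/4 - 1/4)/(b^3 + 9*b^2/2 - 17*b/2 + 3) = (4*b + 1)/(2*(2*b^2 + 11*b - 6))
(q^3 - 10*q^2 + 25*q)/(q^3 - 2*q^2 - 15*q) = (q - 5)/(q + 3)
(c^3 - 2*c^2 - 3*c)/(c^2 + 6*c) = (c^2 - 2*c - 3)/(c + 6)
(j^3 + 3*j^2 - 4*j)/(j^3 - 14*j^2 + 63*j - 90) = j*(j^2 + 3*j - 4)/(j^3 - 14*j^2 + 63*j - 90)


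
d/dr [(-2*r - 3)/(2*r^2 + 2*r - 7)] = 4*(r^2 + 3*r + 5)/(4*r^4 + 8*r^3 - 24*r^2 - 28*r + 49)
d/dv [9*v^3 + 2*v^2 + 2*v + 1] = 27*v^2 + 4*v + 2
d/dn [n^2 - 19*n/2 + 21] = 2*n - 19/2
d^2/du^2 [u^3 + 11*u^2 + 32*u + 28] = 6*u + 22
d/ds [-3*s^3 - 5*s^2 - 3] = s*(-9*s - 10)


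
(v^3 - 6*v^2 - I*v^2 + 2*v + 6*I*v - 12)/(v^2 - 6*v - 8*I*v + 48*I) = (v^2 - I*v + 2)/(v - 8*I)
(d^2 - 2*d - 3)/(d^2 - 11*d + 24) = (d + 1)/(d - 8)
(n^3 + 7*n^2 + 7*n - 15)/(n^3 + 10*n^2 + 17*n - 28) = (n^2 + 8*n + 15)/(n^2 + 11*n + 28)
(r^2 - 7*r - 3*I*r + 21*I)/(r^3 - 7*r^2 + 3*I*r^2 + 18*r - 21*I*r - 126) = 1/(r + 6*I)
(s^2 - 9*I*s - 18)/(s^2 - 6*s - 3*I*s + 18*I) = (s - 6*I)/(s - 6)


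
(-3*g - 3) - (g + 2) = -4*g - 5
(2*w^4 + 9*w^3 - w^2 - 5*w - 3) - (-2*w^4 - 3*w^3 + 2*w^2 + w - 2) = 4*w^4 + 12*w^3 - 3*w^2 - 6*w - 1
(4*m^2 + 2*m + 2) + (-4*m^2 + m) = 3*m + 2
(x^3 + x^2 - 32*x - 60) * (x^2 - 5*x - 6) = x^5 - 4*x^4 - 43*x^3 + 94*x^2 + 492*x + 360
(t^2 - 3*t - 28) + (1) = t^2 - 3*t - 27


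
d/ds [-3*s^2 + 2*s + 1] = 2 - 6*s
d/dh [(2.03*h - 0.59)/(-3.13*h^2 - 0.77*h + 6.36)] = (6.3539*h^2 - 3.6934*h + 12.4565)/(9.7969*h^4 + 4.8202*h^3 - 39.2207*h^2 - 9.7944*h + 40.4496)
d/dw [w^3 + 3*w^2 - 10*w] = 3*w^2 + 6*w - 10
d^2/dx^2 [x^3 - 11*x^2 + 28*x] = 6*x - 22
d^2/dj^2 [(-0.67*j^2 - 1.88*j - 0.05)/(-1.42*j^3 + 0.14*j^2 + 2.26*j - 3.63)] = (2.701976*j^6 + 22.744992*j^5 + 11.86836*j^4 - 36.792876*j^3 - 115.201692*j^2 + 4.281036*j + 49.064914)/(2.863288*j^9 - 0.846888*j^8 - 13.587696*j^7 + 24.65158*j^6 + 17.295624*j^5 - 71.828124*j^4 + 51.48161*j^3 + 50.087466*j^2 - 89.339382*j + 47.832147)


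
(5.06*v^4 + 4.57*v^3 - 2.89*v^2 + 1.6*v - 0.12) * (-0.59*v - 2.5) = -2.9854*v^5 - 15.3463*v^4 - 9.7199*v^3 + 6.281*v^2 - 3.9292*v + 0.3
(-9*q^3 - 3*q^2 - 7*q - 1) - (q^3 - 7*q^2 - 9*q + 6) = -10*q^3 + 4*q^2 + 2*q - 7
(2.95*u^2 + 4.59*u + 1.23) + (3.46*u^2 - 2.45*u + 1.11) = 6.41*u^2 + 2.14*u + 2.34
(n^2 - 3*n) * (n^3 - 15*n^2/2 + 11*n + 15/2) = n^5 - 21*n^4/2 + 67*n^3/2 - 51*n^2/2 - 45*n/2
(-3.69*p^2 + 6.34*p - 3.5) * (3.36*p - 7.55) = -12.3984*p^3 + 49.1619*p^2 - 59.627*p + 26.425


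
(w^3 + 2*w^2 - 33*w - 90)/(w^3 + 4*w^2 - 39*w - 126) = (w + 5)/(w + 7)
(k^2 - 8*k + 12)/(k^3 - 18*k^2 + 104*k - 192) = (k - 2)/(k^2 - 12*k + 32)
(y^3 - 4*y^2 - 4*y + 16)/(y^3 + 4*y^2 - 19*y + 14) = (y^2 - 2*y - 8)/(y^2 + 6*y - 7)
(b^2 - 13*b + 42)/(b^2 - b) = (b^2 - 13*b + 42)/(b*(b - 1))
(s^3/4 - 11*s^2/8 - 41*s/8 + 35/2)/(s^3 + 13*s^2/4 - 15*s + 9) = (2*s^3 - 11*s^2 - 41*s + 140)/(2*(4*s^3 + 13*s^2 - 60*s + 36))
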